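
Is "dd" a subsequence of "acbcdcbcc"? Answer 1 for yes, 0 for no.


Check if "dd" is a subsequence of "acbcdcbcc"
Greedy scan:
  Position 0 ('a'): no match needed
  Position 1 ('c'): no match needed
  Position 2 ('b'): no match needed
  Position 3 ('c'): no match needed
  Position 4 ('d'): matches sub[0] = 'd'
  Position 5 ('c'): no match needed
  Position 6 ('b'): no match needed
  Position 7 ('c'): no match needed
  Position 8 ('c'): no match needed
Only matched 1/2 characters => not a subsequence

0


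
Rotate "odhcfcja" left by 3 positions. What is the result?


Input: "odhcfcja", rotate left by 3
First 3 characters: "odh"
Remaining characters: "cfcja"
Concatenate remaining + first: "cfcja" + "odh" = "cfcjaodh"

cfcjaodh


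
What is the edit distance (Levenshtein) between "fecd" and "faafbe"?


Computing edit distance: "fecd" -> "faafbe"
DP table:
           f    a    a    f    b    e
      0    1    2    3    4    5    6
  f   1    0    1    2    3    4    5
  e   2    1    1    2    3    4    4
  c   3    2    2    2    3    4    5
  d   4    3    3    3    3    4    5
Edit distance = dp[4][6] = 5

5


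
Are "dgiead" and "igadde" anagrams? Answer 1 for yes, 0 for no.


Strings: "dgiead", "igadde"
Sorted first:  addegi
Sorted second: addegi
Sorted forms match => anagrams

1


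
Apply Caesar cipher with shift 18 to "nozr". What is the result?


Caesar cipher: shift "nozr" by 18
  'n' (pos 13) + 18 = pos 5 = 'f'
  'o' (pos 14) + 18 = pos 6 = 'g'
  'z' (pos 25) + 18 = pos 17 = 'r'
  'r' (pos 17) + 18 = pos 9 = 'j'
Result: fgrj

fgrj


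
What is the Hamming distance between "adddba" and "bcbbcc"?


Comparing "adddba" and "bcbbcc" position by position:
  Position 0: 'a' vs 'b' => differ
  Position 1: 'd' vs 'c' => differ
  Position 2: 'd' vs 'b' => differ
  Position 3: 'd' vs 'b' => differ
  Position 4: 'b' vs 'c' => differ
  Position 5: 'a' vs 'c' => differ
Total differences (Hamming distance): 6

6


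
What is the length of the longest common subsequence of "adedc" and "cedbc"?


LCS of "adedc" and "cedbc"
DP table:
           c    e    d    b    c
      0    0    0    0    0    0
  a   0    0    0    0    0    0
  d   0    0    0    1    1    1
  e   0    0    1    1    1    1
  d   0    0    1    2    2    2
  c   0    1    1    2    2    3
LCS length = dp[5][5] = 3

3


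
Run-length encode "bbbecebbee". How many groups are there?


Input: bbbecebbee
Scanning for consecutive runs:
  Group 1: 'b' x 3 (positions 0-2)
  Group 2: 'e' x 1 (positions 3-3)
  Group 3: 'c' x 1 (positions 4-4)
  Group 4: 'e' x 1 (positions 5-5)
  Group 5: 'b' x 2 (positions 6-7)
  Group 6: 'e' x 2 (positions 8-9)
Total groups: 6

6


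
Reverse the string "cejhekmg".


Input: cejhekmg
Reading characters right to left:
  Position 7: 'g'
  Position 6: 'm'
  Position 5: 'k'
  Position 4: 'e'
  Position 3: 'h'
  Position 2: 'j'
  Position 1: 'e'
  Position 0: 'c'
Reversed: gmkehjec

gmkehjec


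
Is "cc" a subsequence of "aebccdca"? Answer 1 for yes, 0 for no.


Check if "cc" is a subsequence of "aebccdca"
Greedy scan:
  Position 0 ('a'): no match needed
  Position 1 ('e'): no match needed
  Position 2 ('b'): no match needed
  Position 3 ('c'): matches sub[0] = 'c'
  Position 4 ('c'): matches sub[1] = 'c'
  Position 5 ('d'): no match needed
  Position 6 ('c'): no match needed
  Position 7 ('a'): no match needed
All 2 characters matched => is a subsequence

1


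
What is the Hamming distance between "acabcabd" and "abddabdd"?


Comparing "acabcabd" and "abddabdd" position by position:
  Position 0: 'a' vs 'a' => same
  Position 1: 'c' vs 'b' => differ
  Position 2: 'a' vs 'd' => differ
  Position 3: 'b' vs 'd' => differ
  Position 4: 'c' vs 'a' => differ
  Position 5: 'a' vs 'b' => differ
  Position 6: 'b' vs 'd' => differ
  Position 7: 'd' vs 'd' => same
Total differences (Hamming distance): 6

6


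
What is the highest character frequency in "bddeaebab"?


Input: bddeaebab
Character counts:
  'a': 2
  'b': 3
  'd': 2
  'e': 2
Maximum frequency: 3

3


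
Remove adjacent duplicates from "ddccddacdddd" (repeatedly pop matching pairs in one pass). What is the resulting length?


Input: ddccddacdddd
Stack-based adjacent duplicate removal:
  Read 'd': push. Stack: d
  Read 'd': matches stack top 'd' => pop. Stack: (empty)
  Read 'c': push. Stack: c
  Read 'c': matches stack top 'c' => pop. Stack: (empty)
  Read 'd': push. Stack: d
  Read 'd': matches stack top 'd' => pop. Stack: (empty)
  Read 'a': push. Stack: a
  Read 'c': push. Stack: ac
  Read 'd': push. Stack: acd
  Read 'd': matches stack top 'd' => pop. Stack: ac
  Read 'd': push. Stack: acd
  Read 'd': matches stack top 'd' => pop. Stack: ac
Final stack: "ac" (length 2)

2


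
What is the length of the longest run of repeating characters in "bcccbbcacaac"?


Input: "bcccbbcacaac"
Scanning for longest run:
  Position 1 ('c'): new char, reset run to 1
  Position 2 ('c'): continues run of 'c', length=2
  Position 3 ('c'): continues run of 'c', length=3
  Position 4 ('b'): new char, reset run to 1
  Position 5 ('b'): continues run of 'b', length=2
  Position 6 ('c'): new char, reset run to 1
  Position 7 ('a'): new char, reset run to 1
  Position 8 ('c'): new char, reset run to 1
  Position 9 ('a'): new char, reset run to 1
  Position 10 ('a'): continues run of 'a', length=2
  Position 11 ('c'): new char, reset run to 1
Longest run: 'c' with length 3

3


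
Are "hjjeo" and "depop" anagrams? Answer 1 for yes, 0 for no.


Strings: "hjjeo", "depop"
Sorted first:  ehjjo
Sorted second: deopp
Differ at position 0: 'e' vs 'd' => not anagrams

0


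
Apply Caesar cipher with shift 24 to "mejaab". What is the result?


Caesar cipher: shift "mejaab" by 24
  'm' (pos 12) + 24 = pos 10 = 'k'
  'e' (pos 4) + 24 = pos 2 = 'c'
  'j' (pos 9) + 24 = pos 7 = 'h'
  'a' (pos 0) + 24 = pos 24 = 'y'
  'a' (pos 0) + 24 = pos 24 = 'y'
  'b' (pos 1) + 24 = pos 25 = 'z'
Result: kchyyz

kchyyz


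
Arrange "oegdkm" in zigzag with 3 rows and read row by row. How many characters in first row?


Zigzag "oegdkm" into 3 rows:
Placing characters:
  'o' => row 0
  'e' => row 1
  'g' => row 2
  'd' => row 1
  'k' => row 0
  'm' => row 1
Rows:
  Row 0: "ok"
  Row 1: "edm"
  Row 2: "g"
First row length: 2

2


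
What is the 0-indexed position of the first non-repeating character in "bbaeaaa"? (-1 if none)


Input: bbaeaaa
Character frequencies:
  'a': 4
  'b': 2
  'e': 1
Scanning left to right for freq == 1:
  Position 0 ('b'): freq=2, skip
  Position 1 ('b'): freq=2, skip
  Position 2 ('a'): freq=4, skip
  Position 3 ('e'): unique! => answer = 3

3


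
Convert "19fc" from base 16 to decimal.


Input: "19fc" in base 16
Positional expansion:
  Digit '1' (value 1) x 16^3 = 4096
  Digit '9' (value 9) x 16^2 = 2304
  Digit 'f' (value 15) x 16^1 = 240
  Digit 'c' (value 12) x 16^0 = 12
Sum = 6652

6652


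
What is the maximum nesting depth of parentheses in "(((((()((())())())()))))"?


Input: "(((((()((())())())()))))"
Tracking depth:
  Position 0 '(': depth becomes 1
  Position 1 '(': depth becomes 2
  Position 2 '(': depth becomes 3
  Position 3 '(': depth becomes 4
  Position 4 '(': depth becomes 5
  Position 5 '(': depth becomes 6
  Position 6 ')': depth becomes 5
  Position 7 '(': depth becomes 6
  Position 8 '(': depth becomes 7
  Position 9 '(': depth becomes 8
  Position 10 ')': depth becomes 7
  Position 11 ')': depth becomes 6
  Position 12 '(': depth becomes 7
  Position 13 ')': depth becomes 6
  Position 14 ')': depth becomes 5
  Position 15 '(': depth becomes 6
  Position 16 ')': depth becomes 5
  Position 17 ')': depth becomes 4
  Position 18 '(': depth becomes 5
  Position 19 ')': depth becomes 4
  Position 20 ')': depth becomes 3
  Position 21 ')': depth becomes 2
  Position 22 ')': depth becomes 1
  Position 23 ')': depth becomes 0
Maximum depth reached: 8

8


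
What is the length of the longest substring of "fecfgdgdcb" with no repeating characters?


Input: "fecfgdgdcb"
Sliding window (track last position of each char):
  Position 0 ('f'): window [0,0] length 1 -- new best
  Position 1 ('e'): window [0,1] length 2 -- new best
  Position 2 ('c'): window [0,2] length 3 -- new best
  Position 3 ('f'): repeat (last at 0), move window start to 1
  Position 3 ('f'): window [1,3] length 3
  Position 4 ('g'): window [1,4] length 4 -- new best
  Position 5 ('d'): window [1,5] length 5 -- new best
  Position 6 ('g'): repeat (last at 4), move window start to 5
  Position 6 ('g'): window [5,6] length 2
  Position 7 ('d'): repeat (last at 5), move window start to 6
  Position 7 ('d'): window [6,7] length 2
  Position 8 ('c'): window [6,8] length 3
  Position 9 ('b'): window [6,9] length 4
Longest substring with no repeats: "ecfgd" with length 5

5


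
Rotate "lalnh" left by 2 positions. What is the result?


Input: "lalnh", rotate left by 2
First 2 characters: "la"
Remaining characters: "lnh"
Concatenate remaining + first: "lnh" + "la" = "lnhla"

lnhla


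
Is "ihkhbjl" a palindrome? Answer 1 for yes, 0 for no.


Input: ihkhbjl
Reversed: ljbhkhi
  Compare pos 0 ('i') with pos 6 ('l'): MISMATCH
  Compare pos 1 ('h') with pos 5 ('j'): MISMATCH
  Compare pos 2 ('k') with pos 4 ('b'): MISMATCH
Result: not a palindrome

0


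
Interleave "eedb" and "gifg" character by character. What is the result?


Interleaving "eedb" and "gifg":
  Position 0: 'e' from first, 'g' from second => "eg"
  Position 1: 'e' from first, 'i' from second => "ei"
  Position 2: 'd' from first, 'f' from second => "df"
  Position 3: 'b' from first, 'g' from second => "bg"
Result: egeidfbg

egeidfbg


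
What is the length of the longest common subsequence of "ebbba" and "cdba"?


LCS of "ebbba" and "cdba"
DP table:
           c    d    b    a
      0    0    0    0    0
  e   0    0    0    0    0
  b   0    0    0    1    1
  b   0    0    0    1    1
  b   0    0    0    1    1
  a   0    0    0    1    2
LCS length = dp[5][4] = 2

2


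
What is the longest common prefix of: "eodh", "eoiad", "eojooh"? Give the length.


Words: eodh, eoiad, eojooh
  Position 0: all 'e' => match
  Position 1: all 'o' => match
  Position 2: ('d', 'i', 'j') => mismatch, stop
LCP = "eo" (length 2)

2


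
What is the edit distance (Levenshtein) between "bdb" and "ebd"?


Computing edit distance: "bdb" -> "ebd"
DP table:
           e    b    d
      0    1    2    3
  b   1    1    1    2
  d   2    2    2    1
  b   3    3    2    2
Edit distance = dp[3][3] = 2

2


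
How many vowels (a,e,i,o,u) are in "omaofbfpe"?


Input: omaofbfpe
Checking each character:
  'o' at position 0: vowel (running total: 1)
  'm' at position 1: consonant
  'a' at position 2: vowel (running total: 2)
  'o' at position 3: vowel (running total: 3)
  'f' at position 4: consonant
  'b' at position 5: consonant
  'f' at position 6: consonant
  'p' at position 7: consonant
  'e' at position 8: vowel (running total: 4)
Total vowels: 4

4


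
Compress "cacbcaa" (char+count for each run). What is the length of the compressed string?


Input: cacbcaa
Runs:
  'c' x 1 => "c1"
  'a' x 1 => "a1"
  'c' x 1 => "c1"
  'b' x 1 => "b1"
  'c' x 1 => "c1"
  'a' x 2 => "a2"
Compressed: "c1a1c1b1c1a2"
Compressed length: 12

12


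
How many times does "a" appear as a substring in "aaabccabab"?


Searching for "a" in "aaabccabab"
Scanning each position:
  Position 0: "a" => MATCH
  Position 1: "a" => MATCH
  Position 2: "a" => MATCH
  Position 3: "b" => no
  Position 4: "c" => no
  Position 5: "c" => no
  Position 6: "a" => MATCH
  Position 7: "b" => no
  Position 8: "a" => MATCH
  Position 9: "b" => no
Total occurrences: 5

5


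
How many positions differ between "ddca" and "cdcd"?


Comparing "ddca" and "cdcd" position by position:
  Position 0: 'd' vs 'c' => DIFFER
  Position 1: 'd' vs 'd' => same
  Position 2: 'c' vs 'c' => same
  Position 3: 'a' vs 'd' => DIFFER
Positions that differ: 2

2


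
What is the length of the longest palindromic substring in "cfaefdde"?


Input: "cfaefdde"
Checking substrings for palindromes:
  [5:7] "dd" (len 2) => palindrome
Longest palindromic substring: "dd" with length 2

2


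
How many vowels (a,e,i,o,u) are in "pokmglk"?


Input: pokmglk
Checking each character:
  'p' at position 0: consonant
  'o' at position 1: vowel (running total: 1)
  'k' at position 2: consonant
  'm' at position 3: consonant
  'g' at position 4: consonant
  'l' at position 5: consonant
  'k' at position 6: consonant
Total vowels: 1

1


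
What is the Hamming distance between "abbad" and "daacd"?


Comparing "abbad" and "daacd" position by position:
  Position 0: 'a' vs 'd' => differ
  Position 1: 'b' vs 'a' => differ
  Position 2: 'b' vs 'a' => differ
  Position 3: 'a' vs 'c' => differ
  Position 4: 'd' vs 'd' => same
Total differences (Hamming distance): 4

4


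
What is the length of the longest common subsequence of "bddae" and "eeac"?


LCS of "bddae" and "eeac"
DP table:
           e    e    a    c
      0    0    0    0    0
  b   0    0    0    0    0
  d   0    0    0    0    0
  d   0    0    0    0    0
  a   0    0    0    1    1
  e   0    1    1    1    1
LCS length = dp[5][4] = 1

1


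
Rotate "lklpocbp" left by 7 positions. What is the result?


Input: "lklpocbp", rotate left by 7
First 7 characters: "lklpocb"
Remaining characters: "p"
Concatenate remaining + first: "p" + "lklpocb" = "plklpocb"

plklpocb


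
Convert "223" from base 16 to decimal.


Input: "223" in base 16
Positional expansion:
  Digit '2' (value 2) x 16^2 = 512
  Digit '2' (value 2) x 16^1 = 32
  Digit '3' (value 3) x 16^0 = 3
Sum = 547

547


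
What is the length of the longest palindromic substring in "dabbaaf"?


Input: "dabbaaf"
Checking substrings for palindromes:
  [1:5] "abba" (len 4) => palindrome
  [2:4] "bb" (len 2) => palindrome
  [4:6] "aa" (len 2) => palindrome
Longest palindromic substring: "abba" with length 4

4


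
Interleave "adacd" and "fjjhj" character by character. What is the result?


Interleaving "adacd" and "fjjhj":
  Position 0: 'a' from first, 'f' from second => "af"
  Position 1: 'd' from first, 'j' from second => "dj"
  Position 2: 'a' from first, 'j' from second => "aj"
  Position 3: 'c' from first, 'h' from second => "ch"
  Position 4: 'd' from first, 'j' from second => "dj"
Result: afdjajchdj

afdjajchdj


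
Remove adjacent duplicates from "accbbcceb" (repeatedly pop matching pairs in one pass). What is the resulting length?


Input: accbbcceb
Stack-based adjacent duplicate removal:
  Read 'a': push. Stack: a
  Read 'c': push. Stack: ac
  Read 'c': matches stack top 'c' => pop. Stack: a
  Read 'b': push. Stack: ab
  Read 'b': matches stack top 'b' => pop. Stack: a
  Read 'c': push. Stack: ac
  Read 'c': matches stack top 'c' => pop. Stack: a
  Read 'e': push. Stack: ae
  Read 'b': push. Stack: aeb
Final stack: "aeb" (length 3)

3


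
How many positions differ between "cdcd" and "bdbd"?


Comparing "cdcd" and "bdbd" position by position:
  Position 0: 'c' vs 'b' => DIFFER
  Position 1: 'd' vs 'd' => same
  Position 2: 'c' vs 'b' => DIFFER
  Position 3: 'd' vs 'd' => same
Positions that differ: 2

2


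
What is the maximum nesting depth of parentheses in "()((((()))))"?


Input: "()((((()))))"
Tracking depth:
  Position 0 '(': depth becomes 1
  Position 1 ')': depth becomes 0
  Position 2 '(': depth becomes 1
  Position 3 '(': depth becomes 2
  Position 4 '(': depth becomes 3
  Position 5 '(': depth becomes 4
  Position 6 '(': depth becomes 5
  Position 7 ')': depth becomes 4
  Position 8 ')': depth becomes 3
  Position 9 ')': depth becomes 2
  Position 10 ')': depth becomes 1
  Position 11 ')': depth becomes 0
Maximum depth reached: 5

5


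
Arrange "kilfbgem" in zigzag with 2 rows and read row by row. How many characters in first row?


Zigzag "kilfbgem" into 2 rows:
Placing characters:
  'k' => row 0
  'i' => row 1
  'l' => row 0
  'f' => row 1
  'b' => row 0
  'g' => row 1
  'e' => row 0
  'm' => row 1
Rows:
  Row 0: "klbe"
  Row 1: "ifgm"
First row length: 4

4


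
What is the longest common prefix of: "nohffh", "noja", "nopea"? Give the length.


Words: nohffh, noja, nopea
  Position 0: all 'n' => match
  Position 1: all 'o' => match
  Position 2: ('h', 'j', 'p') => mismatch, stop
LCP = "no" (length 2)

2


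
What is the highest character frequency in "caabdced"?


Input: caabdced
Character counts:
  'a': 2
  'b': 1
  'c': 2
  'd': 2
  'e': 1
Maximum frequency: 2

2


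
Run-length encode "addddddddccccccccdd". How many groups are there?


Input: addddddddccccccccdd
Scanning for consecutive runs:
  Group 1: 'a' x 1 (positions 0-0)
  Group 2: 'd' x 8 (positions 1-8)
  Group 3: 'c' x 8 (positions 9-16)
  Group 4: 'd' x 2 (positions 17-18)
Total groups: 4

4


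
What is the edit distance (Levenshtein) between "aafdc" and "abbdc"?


Computing edit distance: "aafdc" -> "abbdc"
DP table:
           a    b    b    d    c
      0    1    2    3    4    5
  a   1    0    1    2    3    4
  a   2    1    1    2    3    4
  f   3    2    2    2    3    4
  d   4    3    3    3    2    3
  c   5    4    4    4    3    2
Edit distance = dp[5][5] = 2

2


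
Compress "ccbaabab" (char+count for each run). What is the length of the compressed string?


Input: ccbaabab
Runs:
  'c' x 2 => "c2"
  'b' x 1 => "b1"
  'a' x 2 => "a2"
  'b' x 1 => "b1"
  'a' x 1 => "a1"
  'b' x 1 => "b1"
Compressed: "c2b1a2b1a1b1"
Compressed length: 12

12


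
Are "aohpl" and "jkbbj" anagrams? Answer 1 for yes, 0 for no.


Strings: "aohpl", "jkbbj"
Sorted first:  ahlop
Sorted second: bbjjk
Differ at position 0: 'a' vs 'b' => not anagrams

0


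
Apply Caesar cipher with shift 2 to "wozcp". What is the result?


Caesar cipher: shift "wozcp" by 2
  'w' (pos 22) + 2 = pos 24 = 'y'
  'o' (pos 14) + 2 = pos 16 = 'q'
  'z' (pos 25) + 2 = pos 1 = 'b'
  'c' (pos 2) + 2 = pos 4 = 'e'
  'p' (pos 15) + 2 = pos 17 = 'r'
Result: yqber

yqber


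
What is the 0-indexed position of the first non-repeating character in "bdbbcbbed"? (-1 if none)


Input: bdbbcbbed
Character frequencies:
  'b': 5
  'c': 1
  'd': 2
  'e': 1
Scanning left to right for freq == 1:
  Position 0 ('b'): freq=5, skip
  Position 1 ('d'): freq=2, skip
  Position 2 ('b'): freq=5, skip
  Position 3 ('b'): freq=5, skip
  Position 4 ('c'): unique! => answer = 4

4


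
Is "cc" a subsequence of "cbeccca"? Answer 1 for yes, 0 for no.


Check if "cc" is a subsequence of "cbeccca"
Greedy scan:
  Position 0 ('c'): matches sub[0] = 'c'
  Position 1 ('b'): no match needed
  Position 2 ('e'): no match needed
  Position 3 ('c'): matches sub[1] = 'c'
  Position 4 ('c'): no match needed
  Position 5 ('c'): no match needed
  Position 6 ('a'): no match needed
All 2 characters matched => is a subsequence

1


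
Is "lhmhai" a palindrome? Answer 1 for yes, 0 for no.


Input: lhmhai
Reversed: iahmhl
  Compare pos 0 ('l') with pos 5 ('i'): MISMATCH
  Compare pos 1 ('h') with pos 4 ('a'): MISMATCH
  Compare pos 2 ('m') with pos 3 ('h'): MISMATCH
Result: not a palindrome

0


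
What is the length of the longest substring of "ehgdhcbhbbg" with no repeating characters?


Input: "ehgdhcbhbbg"
Sliding window (track last position of each char):
  Position 0 ('e'): window [0,0] length 1 -- new best
  Position 1 ('h'): window [0,1] length 2 -- new best
  Position 2 ('g'): window [0,2] length 3 -- new best
  Position 3 ('d'): window [0,3] length 4 -- new best
  Position 4 ('h'): repeat (last at 1), move window start to 2
  Position 4 ('h'): window [2,4] length 3
  Position 5 ('c'): window [2,5] length 4
  Position 6 ('b'): window [2,6] length 5 -- new best
  Position 7 ('h'): repeat (last at 4), move window start to 5
  Position 7 ('h'): window [5,7] length 3
  Position 8 ('b'): repeat (last at 6), move window start to 7
  Position 8 ('b'): window [7,8] length 2
  Position 9 ('b'): repeat (last at 8), move window start to 9
  Position 9 ('b'): window [9,9] length 1
  Position 10 ('g'): window [9,10] length 2
Longest substring with no repeats: "gdhcb" with length 5

5


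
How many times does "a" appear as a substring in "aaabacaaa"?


Searching for "a" in "aaabacaaa"
Scanning each position:
  Position 0: "a" => MATCH
  Position 1: "a" => MATCH
  Position 2: "a" => MATCH
  Position 3: "b" => no
  Position 4: "a" => MATCH
  Position 5: "c" => no
  Position 6: "a" => MATCH
  Position 7: "a" => MATCH
  Position 8: "a" => MATCH
Total occurrences: 7

7


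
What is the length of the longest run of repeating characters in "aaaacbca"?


Input: "aaaacbca"
Scanning for longest run:
  Position 1 ('a'): continues run of 'a', length=2
  Position 2 ('a'): continues run of 'a', length=3
  Position 3 ('a'): continues run of 'a', length=4
  Position 4 ('c'): new char, reset run to 1
  Position 5 ('b'): new char, reset run to 1
  Position 6 ('c'): new char, reset run to 1
  Position 7 ('a'): new char, reset run to 1
Longest run: 'a' with length 4

4


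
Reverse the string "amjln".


Input: amjln
Reading characters right to left:
  Position 4: 'n'
  Position 3: 'l'
  Position 2: 'j'
  Position 1: 'm'
  Position 0: 'a'
Reversed: nljma

nljma


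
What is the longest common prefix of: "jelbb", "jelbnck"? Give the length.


Words: jelbb, jelbnck
  Position 0: all 'j' => match
  Position 1: all 'e' => match
  Position 2: all 'l' => match
  Position 3: all 'b' => match
  Position 4: ('b', 'n') => mismatch, stop
LCP = "jelb" (length 4)

4


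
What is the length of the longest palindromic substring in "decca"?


Input: "decca"
Checking substrings for palindromes:
  [2:4] "cc" (len 2) => palindrome
Longest palindromic substring: "cc" with length 2

2


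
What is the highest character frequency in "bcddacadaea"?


Input: bcddacadaea
Character counts:
  'a': 4
  'b': 1
  'c': 2
  'd': 3
  'e': 1
Maximum frequency: 4

4


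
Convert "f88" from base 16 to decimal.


Input: "f88" in base 16
Positional expansion:
  Digit 'f' (value 15) x 16^2 = 3840
  Digit '8' (value 8) x 16^1 = 128
  Digit '8' (value 8) x 16^0 = 8
Sum = 3976

3976


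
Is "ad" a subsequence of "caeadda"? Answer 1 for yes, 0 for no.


Check if "ad" is a subsequence of "caeadda"
Greedy scan:
  Position 0 ('c'): no match needed
  Position 1 ('a'): matches sub[0] = 'a'
  Position 2 ('e'): no match needed
  Position 3 ('a'): no match needed
  Position 4 ('d'): matches sub[1] = 'd'
  Position 5 ('d'): no match needed
  Position 6 ('a'): no match needed
All 2 characters matched => is a subsequence

1


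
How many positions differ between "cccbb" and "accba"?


Comparing "cccbb" and "accba" position by position:
  Position 0: 'c' vs 'a' => DIFFER
  Position 1: 'c' vs 'c' => same
  Position 2: 'c' vs 'c' => same
  Position 3: 'b' vs 'b' => same
  Position 4: 'b' vs 'a' => DIFFER
Positions that differ: 2

2


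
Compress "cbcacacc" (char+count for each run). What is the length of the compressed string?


Input: cbcacacc
Runs:
  'c' x 1 => "c1"
  'b' x 1 => "b1"
  'c' x 1 => "c1"
  'a' x 1 => "a1"
  'c' x 1 => "c1"
  'a' x 1 => "a1"
  'c' x 2 => "c2"
Compressed: "c1b1c1a1c1a1c2"
Compressed length: 14

14


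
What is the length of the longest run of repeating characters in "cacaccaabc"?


Input: "cacaccaabc"
Scanning for longest run:
  Position 1 ('a'): new char, reset run to 1
  Position 2 ('c'): new char, reset run to 1
  Position 3 ('a'): new char, reset run to 1
  Position 4 ('c'): new char, reset run to 1
  Position 5 ('c'): continues run of 'c', length=2
  Position 6 ('a'): new char, reset run to 1
  Position 7 ('a'): continues run of 'a', length=2
  Position 8 ('b'): new char, reset run to 1
  Position 9 ('c'): new char, reset run to 1
Longest run: 'c' with length 2

2


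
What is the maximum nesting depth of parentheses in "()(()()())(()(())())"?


Input: "()(()()())(()(())())"
Tracking depth:
  Position 0 '(': depth becomes 1
  Position 1 ')': depth becomes 0
  Position 2 '(': depth becomes 1
  Position 3 '(': depth becomes 2
  Position 4 ')': depth becomes 1
  Position 5 '(': depth becomes 2
  Position 6 ')': depth becomes 1
  Position 7 '(': depth becomes 2
  Position 8 ')': depth becomes 1
  Position 9 ')': depth becomes 0
  Position 10 '(': depth becomes 1
  Position 11 '(': depth becomes 2
  Position 12 ')': depth becomes 1
  Position 13 '(': depth becomes 2
  Position 14 '(': depth becomes 3
  Position 15 ')': depth becomes 2
  Position 16 ')': depth becomes 1
  Position 17 '(': depth becomes 2
  Position 18 ')': depth becomes 1
  Position 19 ')': depth becomes 0
Maximum depth reached: 3

3


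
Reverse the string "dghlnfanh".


Input: dghlnfanh
Reading characters right to left:
  Position 8: 'h'
  Position 7: 'n'
  Position 6: 'a'
  Position 5: 'f'
  Position 4: 'n'
  Position 3: 'l'
  Position 2: 'h'
  Position 1: 'g'
  Position 0: 'd'
Reversed: hnafnlhgd

hnafnlhgd


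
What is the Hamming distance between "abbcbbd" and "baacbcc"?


Comparing "abbcbbd" and "baacbcc" position by position:
  Position 0: 'a' vs 'b' => differ
  Position 1: 'b' vs 'a' => differ
  Position 2: 'b' vs 'a' => differ
  Position 3: 'c' vs 'c' => same
  Position 4: 'b' vs 'b' => same
  Position 5: 'b' vs 'c' => differ
  Position 6: 'd' vs 'c' => differ
Total differences (Hamming distance): 5

5


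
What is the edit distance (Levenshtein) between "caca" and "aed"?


Computing edit distance: "caca" -> "aed"
DP table:
           a    e    d
      0    1    2    3
  c   1    1    2    3
  a   2    1    2    3
  c   3    2    2    3
  a   4    3    3    3
Edit distance = dp[4][3] = 3

3


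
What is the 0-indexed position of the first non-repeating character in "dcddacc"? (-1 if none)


Input: dcddacc
Character frequencies:
  'a': 1
  'c': 3
  'd': 3
Scanning left to right for freq == 1:
  Position 0 ('d'): freq=3, skip
  Position 1 ('c'): freq=3, skip
  Position 2 ('d'): freq=3, skip
  Position 3 ('d'): freq=3, skip
  Position 4 ('a'): unique! => answer = 4

4


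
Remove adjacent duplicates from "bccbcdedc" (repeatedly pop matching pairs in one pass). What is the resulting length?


Input: bccbcdedc
Stack-based adjacent duplicate removal:
  Read 'b': push. Stack: b
  Read 'c': push. Stack: bc
  Read 'c': matches stack top 'c' => pop. Stack: b
  Read 'b': matches stack top 'b' => pop. Stack: (empty)
  Read 'c': push. Stack: c
  Read 'd': push. Stack: cd
  Read 'e': push. Stack: cde
  Read 'd': push. Stack: cded
  Read 'c': push. Stack: cdedc
Final stack: "cdedc" (length 5)

5


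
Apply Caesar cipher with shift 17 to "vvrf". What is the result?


Caesar cipher: shift "vvrf" by 17
  'v' (pos 21) + 17 = pos 12 = 'm'
  'v' (pos 21) + 17 = pos 12 = 'm'
  'r' (pos 17) + 17 = pos 8 = 'i'
  'f' (pos 5) + 17 = pos 22 = 'w'
Result: mmiw

mmiw


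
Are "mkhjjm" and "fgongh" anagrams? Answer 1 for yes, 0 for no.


Strings: "mkhjjm", "fgongh"
Sorted first:  hjjkmm
Sorted second: fgghno
Differ at position 0: 'h' vs 'f' => not anagrams

0


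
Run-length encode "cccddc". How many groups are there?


Input: cccddc
Scanning for consecutive runs:
  Group 1: 'c' x 3 (positions 0-2)
  Group 2: 'd' x 2 (positions 3-4)
  Group 3: 'c' x 1 (positions 5-5)
Total groups: 3

3


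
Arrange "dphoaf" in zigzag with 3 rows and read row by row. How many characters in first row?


Zigzag "dphoaf" into 3 rows:
Placing characters:
  'd' => row 0
  'p' => row 1
  'h' => row 2
  'o' => row 1
  'a' => row 0
  'f' => row 1
Rows:
  Row 0: "da"
  Row 1: "pof"
  Row 2: "h"
First row length: 2

2


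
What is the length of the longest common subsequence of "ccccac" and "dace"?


LCS of "ccccac" and "dace"
DP table:
           d    a    c    e
      0    0    0    0    0
  c   0    0    0    1    1
  c   0    0    0    1    1
  c   0    0    0    1    1
  c   0    0    0    1    1
  a   0    0    1    1    1
  c   0    0    1    2    2
LCS length = dp[6][4] = 2

2


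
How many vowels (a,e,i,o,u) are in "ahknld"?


Input: ahknld
Checking each character:
  'a' at position 0: vowel (running total: 1)
  'h' at position 1: consonant
  'k' at position 2: consonant
  'n' at position 3: consonant
  'l' at position 4: consonant
  'd' at position 5: consonant
Total vowels: 1

1


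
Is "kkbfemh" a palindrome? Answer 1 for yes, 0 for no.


Input: kkbfemh
Reversed: hmefbkk
  Compare pos 0 ('k') with pos 6 ('h'): MISMATCH
  Compare pos 1 ('k') with pos 5 ('m'): MISMATCH
  Compare pos 2 ('b') with pos 4 ('e'): MISMATCH
Result: not a palindrome

0


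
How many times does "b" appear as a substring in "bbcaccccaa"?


Searching for "b" in "bbcaccccaa"
Scanning each position:
  Position 0: "b" => MATCH
  Position 1: "b" => MATCH
  Position 2: "c" => no
  Position 3: "a" => no
  Position 4: "c" => no
  Position 5: "c" => no
  Position 6: "c" => no
  Position 7: "c" => no
  Position 8: "a" => no
  Position 9: "a" => no
Total occurrences: 2

2


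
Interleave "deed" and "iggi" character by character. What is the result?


Interleaving "deed" and "iggi":
  Position 0: 'd' from first, 'i' from second => "di"
  Position 1: 'e' from first, 'g' from second => "eg"
  Position 2: 'e' from first, 'g' from second => "eg"
  Position 3: 'd' from first, 'i' from second => "di"
Result: diegegdi

diegegdi


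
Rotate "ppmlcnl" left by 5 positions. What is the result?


Input: "ppmlcnl", rotate left by 5
First 5 characters: "ppmlc"
Remaining characters: "nl"
Concatenate remaining + first: "nl" + "ppmlc" = "nlppmlc"

nlppmlc


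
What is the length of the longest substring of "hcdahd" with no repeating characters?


Input: "hcdahd"
Sliding window (track last position of each char):
  Position 0 ('h'): window [0,0] length 1 -- new best
  Position 1 ('c'): window [0,1] length 2 -- new best
  Position 2 ('d'): window [0,2] length 3 -- new best
  Position 3 ('a'): window [0,3] length 4 -- new best
  Position 4 ('h'): repeat (last at 0), move window start to 1
  Position 4 ('h'): window [1,4] length 4
  Position 5 ('d'): repeat (last at 2), move window start to 3
  Position 5 ('d'): window [3,5] length 3
Longest substring with no repeats: "hcda" with length 4

4


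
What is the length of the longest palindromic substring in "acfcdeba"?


Input: "acfcdeba"
Checking substrings for palindromes:
  [1:4] "cfc" (len 3) => palindrome
Longest palindromic substring: "cfc" with length 3

3


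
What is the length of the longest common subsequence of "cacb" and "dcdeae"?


LCS of "cacb" and "dcdeae"
DP table:
           d    c    d    e    a    e
      0    0    0    0    0    0    0
  c   0    0    1    1    1    1    1
  a   0    0    1    1    1    2    2
  c   0    0    1    1    1    2    2
  b   0    0    1    1    1    2    2
LCS length = dp[4][6] = 2

2


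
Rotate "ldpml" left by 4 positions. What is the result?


Input: "ldpml", rotate left by 4
First 4 characters: "ldpm"
Remaining characters: "l"
Concatenate remaining + first: "l" + "ldpm" = "lldpm"

lldpm


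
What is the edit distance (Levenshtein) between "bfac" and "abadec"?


Computing edit distance: "bfac" -> "abadec"
DP table:
           a    b    a    d    e    c
      0    1    2    3    4    5    6
  b   1    1    1    2    3    4    5
  f   2    2    2    2    3    4    5
  a   3    2    3    2    3    4    5
  c   4    3    3    3    3    4    4
Edit distance = dp[4][6] = 4

4


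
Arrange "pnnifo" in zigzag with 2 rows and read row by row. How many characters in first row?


Zigzag "pnnifo" into 2 rows:
Placing characters:
  'p' => row 0
  'n' => row 1
  'n' => row 0
  'i' => row 1
  'f' => row 0
  'o' => row 1
Rows:
  Row 0: "pnf"
  Row 1: "nio"
First row length: 3

3


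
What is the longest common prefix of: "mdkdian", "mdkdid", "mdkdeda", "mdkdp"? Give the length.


Words: mdkdian, mdkdid, mdkdeda, mdkdp
  Position 0: all 'm' => match
  Position 1: all 'd' => match
  Position 2: all 'k' => match
  Position 3: all 'd' => match
  Position 4: ('i', 'i', 'e', 'p') => mismatch, stop
LCP = "mdkd" (length 4)

4


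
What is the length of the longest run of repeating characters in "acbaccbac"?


Input: "acbaccbac"
Scanning for longest run:
  Position 1 ('c'): new char, reset run to 1
  Position 2 ('b'): new char, reset run to 1
  Position 3 ('a'): new char, reset run to 1
  Position 4 ('c'): new char, reset run to 1
  Position 5 ('c'): continues run of 'c', length=2
  Position 6 ('b'): new char, reset run to 1
  Position 7 ('a'): new char, reset run to 1
  Position 8 ('c'): new char, reset run to 1
Longest run: 'c' with length 2

2


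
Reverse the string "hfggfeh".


Input: hfggfeh
Reading characters right to left:
  Position 6: 'h'
  Position 5: 'e'
  Position 4: 'f'
  Position 3: 'g'
  Position 2: 'g'
  Position 1: 'f'
  Position 0: 'h'
Reversed: hefggfh

hefggfh


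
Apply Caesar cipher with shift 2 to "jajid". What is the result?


Caesar cipher: shift "jajid" by 2
  'j' (pos 9) + 2 = pos 11 = 'l'
  'a' (pos 0) + 2 = pos 2 = 'c'
  'j' (pos 9) + 2 = pos 11 = 'l'
  'i' (pos 8) + 2 = pos 10 = 'k'
  'd' (pos 3) + 2 = pos 5 = 'f'
Result: lclkf

lclkf


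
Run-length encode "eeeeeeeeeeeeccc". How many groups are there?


Input: eeeeeeeeeeeeccc
Scanning for consecutive runs:
  Group 1: 'e' x 12 (positions 0-11)
  Group 2: 'c' x 3 (positions 12-14)
Total groups: 2

2


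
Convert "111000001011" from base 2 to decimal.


Input: "111000001011" in base 2
Positional expansion:
  Digit '1' (value 1) x 2^11 = 2048
  Digit '1' (value 1) x 2^10 = 1024
  Digit '1' (value 1) x 2^9 = 512
  Digit '0' (value 0) x 2^8 = 0
  Digit '0' (value 0) x 2^7 = 0
  Digit '0' (value 0) x 2^6 = 0
  Digit '0' (value 0) x 2^5 = 0
  Digit '0' (value 0) x 2^4 = 0
  Digit '1' (value 1) x 2^3 = 8
  Digit '0' (value 0) x 2^2 = 0
  Digit '1' (value 1) x 2^1 = 2
  Digit '1' (value 1) x 2^0 = 1
Sum = 3595

3595


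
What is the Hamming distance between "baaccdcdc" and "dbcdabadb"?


Comparing "baaccdcdc" and "dbcdabadb" position by position:
  Position 0: 'b' vs 'd' => differ
  Position 1: 'a' vs 'b' => differ
  Position 2: 'a' vs 'c' => differ
  Position 3: 'c' vs 'd' => differ
  Position 4: 'c' vs 'a' => differ
  Position 5: 'd' vs 'b' => differ
  Position 6: 'c' vs 'a' => differ
  Position 7: 'd' vs 'd' => same
  Position 8: 'c' vs 'b' => differ
Total differences (Hamming distance): 8

8


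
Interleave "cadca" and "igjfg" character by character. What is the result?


Interleaving "cadca" and "igjfg":
  Position 0: 'c' from first, 'i' from second => "ci"
  Position 1: 'a' from first, 'g' from second => "ag"
  Position 2: 'd' from first, 'j' from second => "dj"
  Position 3: 'c' from first, 'f' from second => "cf"
  Position 4: 'a' from first, 'g' from second => "ag"
Result: ciagdjcfag

ciagdjcfag


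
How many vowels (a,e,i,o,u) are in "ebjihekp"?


Input: ebjihekp
Checking each character:
  'e' at position 0: vowel (running total: 1)
  'b' at position 1: consonant
  'j' at position 2: consonant
  'i' at position 3: vowel (running total: 2)
  'h' at position 4: consonant
  'e' at position 5: vowel (running total: 3)
  'k' at position 6: consonant
  'p' at position 7: consonant
Total vowels: 3

3


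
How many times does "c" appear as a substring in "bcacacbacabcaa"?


Searching for "c" in "bcacacbacabcaa"
Scanning each position:
  Position 0: "b" => no
  Position 1: "c" => MATCH
  Position 2: "a" => no
  Position 3: "c" => MATCH
  Position 4: "a" => no
  Position 5: "c" => MATCH
  Position 6: "b" => no
  Position 7: "a" => no
  Position 8: "c" => MATCH
  Position 9: "a" => no
  Position 10: "b" => no
  Position 11: "c" => MATCH
  Position 12: "a" => no
  Position 13: "a" => no
Total occurrences: 5

5


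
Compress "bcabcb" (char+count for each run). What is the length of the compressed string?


Input: bcabcb
Runs:
  'b' x 1 => "b1"
  'c' x 1 => "c1"
  'a' x 1 => "a1"
  'b' x 1 => "b1"
  'c' x 1 => "c1"
  'b' x 1 => "b1"
Compressed: "b1c1a1b1c1b1"
Compressed length: 12

12


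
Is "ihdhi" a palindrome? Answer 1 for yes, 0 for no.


Input: ihdhi
Reversed: ihdhi
  Compare pos 0 ('i') with pos 4 ('i'): match
  Compare pos 1 ('h') with pos 3 ('h'): match
Result: palindrome

1


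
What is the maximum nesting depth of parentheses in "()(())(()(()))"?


Input: "()(())(()(()))"
Tracking depth:
  Position 0 '(': depth becomes 1
  Position 1 ')': depth becomes 0
  Position 2 '(': depth becomes 1
  Position 3 '(': depth becomes 2
  Position 4 ')': depth becomes 1
  Position 5 ')': depth becomes 0
  Position 6 '(': depth becomes 1
  Position 7 '(': depth becomes 2
  Position 8 ')': depth becomes 1
  Position 9 '(': depth becomes 2
  Position 10 '(': depth becomes 3
  Position 11 ')': depth becomes 2
  Position 12 ')': depth becomes 1
  Position 13 ')': depth becomes 0
Maximum depth reached: 3

3


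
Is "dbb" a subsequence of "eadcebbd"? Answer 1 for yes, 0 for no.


Check if "dbb" is a subsequence of "eadcebbd"
Greedy scan:
  Position 0 ('e'): no match needed
  Position 1 ('a'): no match needed
  Position 2 ('d'): matches sub[0] = 'd'
  Position 3 ('c'): no match needed
  Position 4 ('e'): no match needed
  Position 5 ('b'): matches sub[1] = 'b'
  Position 6 ('b'): matches sub[2] = 'b'
  Position 7 ('d'): no match needed
All 3 characters matched => is a subsequence

1


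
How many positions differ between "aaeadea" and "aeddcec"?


Comparing "aaeadea" and "aeddcec" position by position:
  Position 0: 'a' vs 'a' => same
  Position 1: 'a' vs 'e' => DIFFER
  Position 2: 'e' vs 'd' => DIFFER
  Position 3: 'a' vs 'd' => DIFFER
  Position 4: 'd' vs 'c' => DIFFER
  Position 5: 'e' vs 'e' => same
  Position 6: 'a' vs 'c' => DIFFER
Positions that differ: 5

5


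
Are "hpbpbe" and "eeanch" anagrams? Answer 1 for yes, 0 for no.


Strings: "hpbpbe", "eeanch"
Sorted first:  bbehpp
Sorted second: aceehn
Differ at position 0: 'b' vs 'a' => not anagrams

0


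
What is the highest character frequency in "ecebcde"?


Input: ecebcde
Character counts:
  'b': 1
  'c': 2
  'd': 1
  'e': 3
Maximum frequency: 3

3


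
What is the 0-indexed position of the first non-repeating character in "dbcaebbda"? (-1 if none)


Input: dbcaebbda
Character frequencies:
  'a': 2
  'b': 3
  'c': 1
  'd': 2
  'e': 1
Scanning left to right for freq == 1:
  Position 0 ('d'): freq=2, skip
  Position 1 ('b'): freq=3, skip
  Position 2 ('c'): unique! => answer = 2

2


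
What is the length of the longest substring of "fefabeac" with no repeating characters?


Input: "fefabeac"
Sliding window (track last position of each char):
  Position 0 ('f'): window [0,0] length 1 -- new best
  Position 1 ('e'): window [0,1] length 2 -- new best
  Position 2 ('f'): repeat (last at 0), move window start to 1
  Position 2 ('f'): window [1,2] length 2
  Position 3 ('a'): window [1,3] length 3 -- new best
  Position 4 ('b'): window [1,4] length 4 -- new best
  Position 5 ('e'): repeat (last at 1), move window start to 2
  Position 5 ('e'): window [2,5] length 4
  Position 6 ('a'): repeat (last at 3), move window start to 4
  Position 6 ('a'): window [4,6] length 3
  Position 7 ('c'): window [4,7] length 4
Longest substring with no repeats: "efab" with length 4

4


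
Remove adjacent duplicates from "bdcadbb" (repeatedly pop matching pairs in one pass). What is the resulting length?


Input: bdcadbb
Stack-based adjacent duplicate removal:
  Read 'b': push. Stack: b
  Read 'd': push. Stack: bd
  Read 'c': push. Stack: bdc
  Read 'a': push. Stack: bdca
  Read 'd': push. Stack: bdcad
  Read 'b': push. Stack: bdcadb
  Read 'b': matches stack top 'b' => pop. Stack: bdcad
Final stack: "bdcad" (length 5)

5


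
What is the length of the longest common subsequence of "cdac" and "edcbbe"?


LCS of "cdac" and "edcbbe"
DP table:
           e    d    c    b    b    e
      0    0    0    0    0    0    0
  c   0    0    0    1    1    1    1
  d   0    0    1    1    1    1    1
  a   0    0    1    1    1    1    1
  c   0    0    1    2    2    2    2
LCS length = dp[4][6] = 2

2
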